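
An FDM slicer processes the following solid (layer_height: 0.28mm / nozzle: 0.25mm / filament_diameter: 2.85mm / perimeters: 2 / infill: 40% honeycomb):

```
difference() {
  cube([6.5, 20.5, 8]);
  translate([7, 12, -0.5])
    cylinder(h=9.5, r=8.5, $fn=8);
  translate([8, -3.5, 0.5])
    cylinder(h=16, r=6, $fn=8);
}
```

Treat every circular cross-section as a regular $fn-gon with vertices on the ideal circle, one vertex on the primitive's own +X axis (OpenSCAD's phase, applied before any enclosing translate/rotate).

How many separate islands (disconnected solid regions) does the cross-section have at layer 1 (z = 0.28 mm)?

At z = 0.28 mm: the cube (footprint 6.5×20.5) is included at this height; the r=8.5 cylinder at (7, 12) contributes a regular 8-gon of circumradius 8.5; the cylinder at (8, -3.5) is absent (z outside [0.5, 16.5]); Taking the first minus the rest: starting from the 6.5×20.5 cube, the r=8.5 cylinder at (7, 12) partially overlaps it — only the 88.35 mm² overlap (of its 204.35 mm²) is removed, clipping the outline — 2 connected regions. Overall, the cross-section has 2 separate islands. Island count = 2.

2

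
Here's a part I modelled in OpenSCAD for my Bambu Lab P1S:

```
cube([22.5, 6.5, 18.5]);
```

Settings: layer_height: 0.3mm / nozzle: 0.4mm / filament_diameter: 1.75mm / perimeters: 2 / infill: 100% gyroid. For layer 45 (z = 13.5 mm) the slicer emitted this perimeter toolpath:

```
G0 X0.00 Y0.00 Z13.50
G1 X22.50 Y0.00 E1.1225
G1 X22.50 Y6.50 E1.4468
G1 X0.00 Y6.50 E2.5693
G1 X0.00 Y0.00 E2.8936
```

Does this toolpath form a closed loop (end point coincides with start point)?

yes

Start point (G0): (0.00, 0.00). End point (last G1): the path returns to the start — closed.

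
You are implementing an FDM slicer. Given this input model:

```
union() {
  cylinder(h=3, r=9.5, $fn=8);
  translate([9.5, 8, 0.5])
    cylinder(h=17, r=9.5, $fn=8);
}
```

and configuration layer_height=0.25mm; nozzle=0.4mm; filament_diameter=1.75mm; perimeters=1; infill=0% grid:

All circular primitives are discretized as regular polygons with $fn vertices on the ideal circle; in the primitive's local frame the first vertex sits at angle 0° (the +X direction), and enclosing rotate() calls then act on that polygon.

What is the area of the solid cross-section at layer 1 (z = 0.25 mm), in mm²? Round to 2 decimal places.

255.27 mm²

At z = 0.25 mm: the cylinder: section is a regular 8-gon, circumradius r=9.5 (area = (8/2)·9.500²·sin(360°/8) = 255.27 mm²); the cylinder at (9.5, 8) is not intersected at this z (z outside [0.5, 17.5]); Combining (union): only the r=9.5 cylinder is present, so the union is just that shape — area = 255.27 mm². Overall, the cross-section is a single solid region. Net area = 255.27 mm².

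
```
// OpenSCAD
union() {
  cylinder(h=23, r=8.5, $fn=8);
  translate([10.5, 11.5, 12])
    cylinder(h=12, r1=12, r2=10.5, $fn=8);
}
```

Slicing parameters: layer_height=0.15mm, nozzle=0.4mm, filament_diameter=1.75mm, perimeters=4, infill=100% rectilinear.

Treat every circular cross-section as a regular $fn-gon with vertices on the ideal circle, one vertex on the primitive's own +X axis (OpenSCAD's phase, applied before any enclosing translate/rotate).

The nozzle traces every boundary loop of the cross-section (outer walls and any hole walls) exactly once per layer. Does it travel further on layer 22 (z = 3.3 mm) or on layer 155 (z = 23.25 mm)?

Layer 22 (z = 3.3): the r=8.5 cylinder contributes a regular 8-gon of circumradius 8.5 (perimeter = 2·8·8.500·sin(180°/8) = 52.04 mm); the cone at (10.5, 11.5) is absent (z outside [12, 24]); Merging all regions: only the r=8.5 cylinder is present, so the union is just that shape — boundary = 52.04 mm. So its perimeter = 52.04 mm. Layer 155 (z = 23.25): the cylinder does not reach this height (z outside [0, 23]); the cone at (10.5, 11.5) contributes a regular 8-gon of circumradius 10.594 (interpolated between r1=12 and r2=10.5 at t=0.938) (perimeter = 2·8·10.594·sin(180°/8) = 64.86 mm); Taking the union: only the cone at (10.5, 11.5) is present, so the union is just that shape — boundary = 64.86 mm. So its perimeter = 64.86 mm. Layer 155 is larger (64.86 vs 52.04 mm).

layer 155 (z = 23.25 mm)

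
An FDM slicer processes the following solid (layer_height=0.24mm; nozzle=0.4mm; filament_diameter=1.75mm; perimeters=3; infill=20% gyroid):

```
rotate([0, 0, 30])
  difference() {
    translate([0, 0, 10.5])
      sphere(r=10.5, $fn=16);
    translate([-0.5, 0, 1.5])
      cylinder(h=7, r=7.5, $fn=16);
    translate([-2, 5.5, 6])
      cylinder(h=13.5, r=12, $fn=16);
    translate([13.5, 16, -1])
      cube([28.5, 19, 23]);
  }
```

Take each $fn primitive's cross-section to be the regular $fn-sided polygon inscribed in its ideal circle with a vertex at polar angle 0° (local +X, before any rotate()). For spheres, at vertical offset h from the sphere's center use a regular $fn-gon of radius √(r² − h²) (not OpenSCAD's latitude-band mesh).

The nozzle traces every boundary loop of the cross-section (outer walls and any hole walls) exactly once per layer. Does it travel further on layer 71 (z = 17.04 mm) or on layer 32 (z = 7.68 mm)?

Layer 71 (z = 17.04): the r=10.5 sphere contributes a regular 16-gon of circumradius √(10.5²−6.54²) = 8.215 (perimeter = 2·16·8.215·sin(180°/16) = 51.28 mm); the cylinder at (-0.5, 0) is not intersected at this z (z outside [1.5, 8.5]); the r=12 cylinder at (-2, 5.5) contributes a regular 16-gon of circumradius 12 (perimeter = 2·16·12.000·sin(180°/16) = 74.91 mm); the cube at (13.5, 16) is present — its section is the full 28.5×19 rectangle (perimeter 95.00 mm); Subtracting the remaining from the first: starting from the r=10.5 sphere, the r=12 cylinder at (-2, 5.5) partially overlaps it — only the 182.90 mm² overlap (of its 440.85 mm²) is removed, clipping the outline; the 28.5×19 cube at (13.5, 16) misses the remaining region (no effect) — boundary = 34.96 mm; (rotated 30° about Z; rotation is an isometry so areas/perimeters/island counts are preserved). So its perimeter = 34.96 mm. Layer 32 (z = 7.68): the r=10.5 sphere contributes a regular 16-gon of circumradius √(10.5²−2.82²) = 10.114 (perimeter = 2·16·10.114·sin(180°/16) = 63.14 mm); the cylinder at (-0.5, 0): section is a regular 16-gon, circumradius r=7.5 (perimeter = 2·16·7.500·sin(180°/16) = 46.82 mm); the r=12 cylinder at (-2, 5.5) contributes a regular 16-gon of circumradius 12 (perimeter = 2·16·12.000·sin(180°/16) = 74.91 mm); the cube at (13.5, 16) (footprint 28.5×19) is included at this height (perimeter 95.00 mm); Subtracting the remaining from the first: starting from the r=10.5 sphere, the r=7.5 cylinder at (-0.5, 0) lies wholly inside it (removes its full 172.21 mm² and its 46.82 mm outline becomes a hole wall); the r=12 cylinder at (-2, 5.5) partially overlaps it — only the 82.34 mm² overlap (of its 440.85 mm²) is removed, clipping the outline; the 28.5×19 cube at (13.5, 16) misses the remaining region (no effect) — boundary = 56.28 mm; (whole slice rotated 30° about Z — lengths, areas and connectivity unchanged). So its perimeter = 56.28 mm. Layer 32 is larger (56.28 vs 34.96 mm).

layer 32 (z = 7.68 mm)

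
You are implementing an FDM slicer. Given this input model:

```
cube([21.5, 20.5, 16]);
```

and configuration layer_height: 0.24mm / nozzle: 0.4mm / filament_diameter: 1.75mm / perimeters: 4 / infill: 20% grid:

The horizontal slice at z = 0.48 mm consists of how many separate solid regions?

At z = 0.48 mm: the cube (footprint 21.5×20.5) is included at this height. The result has 1 disconnected region.

1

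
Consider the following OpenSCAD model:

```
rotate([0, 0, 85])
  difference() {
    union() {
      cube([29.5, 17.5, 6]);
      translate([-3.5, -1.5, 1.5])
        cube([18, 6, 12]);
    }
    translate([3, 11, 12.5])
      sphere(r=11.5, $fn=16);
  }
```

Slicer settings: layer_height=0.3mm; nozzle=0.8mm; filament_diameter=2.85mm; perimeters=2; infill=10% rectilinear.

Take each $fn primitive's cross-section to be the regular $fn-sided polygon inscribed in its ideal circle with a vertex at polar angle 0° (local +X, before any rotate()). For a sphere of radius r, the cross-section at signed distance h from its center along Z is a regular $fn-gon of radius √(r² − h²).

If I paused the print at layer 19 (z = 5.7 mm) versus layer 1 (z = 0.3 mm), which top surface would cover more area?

Layer 19 (z = 5.7): the cube is present — its section is the full 29.5×17.5 rectangle (area 516.25 mm²); the cube at (-3.5, -1.5) (footprint 18×6) is included at this height (area 108.00 mm²); Merging all regions: the regions partially overlap — summed areas 624.25 mm² minus the doubly-counted overlap 65.25 mm² gives 559.00 mm² — area = 559.00 mm²; the sphere at (3, 11): section is a regular 16-gon, circumradius = √(r²−h²) = √(11.5²−6.8²) = 9.274 (area = (16/2)·9.274²·sin(360°/16) = 263.32 mm²); After the difference (first − rest): starting from the result so far (559.00 mm²), the r=11.5 sphere at (3, 11) partially overlaps it — only the 170.65 mm² overlap (of its 263.32 mm²) is removed, clipping the outline — area = 388.35 mm²; (rotated 85° about Z; rotation is an isometry so areas/perimeters/island counts are preserved). So its area = 388.35 mm². Layer 1 (z = 0.3): the cube is present — its section is the full 29.5×17.5 rectangle (area 516.25 mm²); the cube at (-3.5, -1.5) is absent (z outside [1.5, 13.5]); Combining (union): only the 29.5×17.5 cube is present, so the union is just that shape — area = 516.25 mm²; the sphere at (3, 11) does not reach this height (|z−center|=12.200 > r=11.5); Subtracting the remaining from the first: none of the subtracted shapes is present at this height, so the result so far is unchanged — area = 516.25 mm²; (whole slice rotated 85° about Z — lengths, areas and connectivity unchanged). So its area = 516.25 mm². Layer 1 is larger (516.25 vs 388.35 mm²).

layer 1 (z = 0.3 mm)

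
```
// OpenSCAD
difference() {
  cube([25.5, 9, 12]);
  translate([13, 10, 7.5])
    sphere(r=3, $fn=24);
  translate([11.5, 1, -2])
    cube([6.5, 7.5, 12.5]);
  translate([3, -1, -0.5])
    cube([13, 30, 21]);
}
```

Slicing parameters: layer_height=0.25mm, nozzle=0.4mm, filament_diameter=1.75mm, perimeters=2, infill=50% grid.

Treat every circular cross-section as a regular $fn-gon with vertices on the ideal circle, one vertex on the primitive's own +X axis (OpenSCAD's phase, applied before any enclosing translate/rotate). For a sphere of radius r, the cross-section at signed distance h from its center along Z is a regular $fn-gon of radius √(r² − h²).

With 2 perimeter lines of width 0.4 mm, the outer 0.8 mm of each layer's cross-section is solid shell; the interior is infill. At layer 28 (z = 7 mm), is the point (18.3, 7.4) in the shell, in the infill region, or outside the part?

At z = 7 mm: the cube (footprint 25.5×9) is included at this height; the r=3 sphere at (13, 10) slices to a regular 24-gon of circumradius 2.958 (√(r²−h²) with h=0.5 from center); the 6.5×7.5 cube at (11.5, 1) contributes its full rectangle; the 13×30 cube at (3, -1) contributes its full rectangle; After the difference (first − rest): starting from the 25.5×9 cube, the r=3 sphere at (13, 10) partially overlaps it — only the 7.82 mm² overlap (of its 27.18 mm²) is removed, clipping the outline; the 6.5×7.5 cube at (11.5, 1) partially overlaps it — only the 44.21 mm² overlap (of its 48.75 mm²) is removed, clipping the outline; the 13×30 cube at (3, -1) partially overlaps it — only the 79.97 mm² overlap (of its 390.00 mm²) is removed, clipping the outline — 2 connected regions. Overall, the cross-section has 2 separate islands. The nearest boundary edge runs (18.00, 1.00)→(18.00, 8.50); distance from the point to it = 0.30 mm. (Shell/infill is judged within the island containing the point — the largest one.) The point is inside the cross-section, 0.30 mm from the nearest boundary — within the 0.8 mm shell band (2 × 0.4).

shell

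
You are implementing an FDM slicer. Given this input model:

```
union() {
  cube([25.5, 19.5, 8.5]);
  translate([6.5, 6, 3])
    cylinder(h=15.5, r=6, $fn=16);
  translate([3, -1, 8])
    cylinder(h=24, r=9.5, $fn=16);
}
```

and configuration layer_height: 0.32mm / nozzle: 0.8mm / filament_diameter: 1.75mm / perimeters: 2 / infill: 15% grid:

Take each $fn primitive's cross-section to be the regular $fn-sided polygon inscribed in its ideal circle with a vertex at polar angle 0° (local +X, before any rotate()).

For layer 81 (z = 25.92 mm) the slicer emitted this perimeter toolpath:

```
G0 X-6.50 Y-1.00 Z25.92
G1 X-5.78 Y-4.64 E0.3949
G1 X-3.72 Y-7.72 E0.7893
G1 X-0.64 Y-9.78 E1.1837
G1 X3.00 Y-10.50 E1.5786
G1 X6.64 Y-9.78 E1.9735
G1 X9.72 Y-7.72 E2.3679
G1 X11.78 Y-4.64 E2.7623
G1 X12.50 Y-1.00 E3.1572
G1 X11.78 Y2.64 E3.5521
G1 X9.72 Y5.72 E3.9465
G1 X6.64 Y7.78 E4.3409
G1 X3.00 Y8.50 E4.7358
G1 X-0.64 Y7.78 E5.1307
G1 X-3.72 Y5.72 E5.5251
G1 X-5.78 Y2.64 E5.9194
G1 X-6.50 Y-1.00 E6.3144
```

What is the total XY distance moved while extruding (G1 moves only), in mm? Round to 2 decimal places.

59.33 mm

Sum the Euclidean lengths of each G1 segment: total = 59.33 mm.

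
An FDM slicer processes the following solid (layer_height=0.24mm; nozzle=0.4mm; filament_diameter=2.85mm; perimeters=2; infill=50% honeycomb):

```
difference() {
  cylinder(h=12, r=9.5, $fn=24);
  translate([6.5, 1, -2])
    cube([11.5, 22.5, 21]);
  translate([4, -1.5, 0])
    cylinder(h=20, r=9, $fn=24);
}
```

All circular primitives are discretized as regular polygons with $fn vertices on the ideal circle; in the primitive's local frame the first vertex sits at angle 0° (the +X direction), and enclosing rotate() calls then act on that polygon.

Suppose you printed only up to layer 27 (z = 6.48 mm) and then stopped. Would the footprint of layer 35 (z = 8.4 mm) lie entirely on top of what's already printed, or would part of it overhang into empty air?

entirely on top

Compare the two slices. At z = 6.48: the r=9.5 cylinder contributes a regular 24-gon of circumradius 9.5 (area = (24/2)·9.500²·sin(360°/24) = 280.30 mm²); the cube at (6.5, 1) (footprint 11.5×22.5) is included at this height (area 258.75 mm²); the cylinder at (4, -1.5): section is a regular 24-gon, circumradius r=9 (area = (24/2)·9.000²·sin(360°/24) = 251.57 mm²); After the difference (first − rest): starting from the r=9.5 cylinder (280.30 mm²), the 11.5×22.5 cube at (6.5, 1) partially overlaps it — only the 11.02 mm² overlap (of its 258.75 mm²) is removed, clipping the outline; the r=9 cylinder at (4, -1.5) partially overlaps it — only the 176.52 mm² overlap (of its 251.57 mm²) is removed, clipping the outline — area = 92.76 mm². At z = 8.4: the r=9.5 cylinder gives a regular 24-gon of circumradius 9.5 (constant along its height) (area = (24/2)·9.500²·sin(360°/24) = 280.30 mm²); the cube at (6.5, 1) (footprint 11.5×22.5) is included at this height (area 258.75 mm²); the cylinder at (4, -1.5): section is a regular 24-gon, circumradius r=9 (area = (24/2)·9.000²·sin(360°/24) = 251.57 mm²); Taking the first minus the rest: starting from the r=9.5 cylinder (280.30 mm²), the 11.5×22.5 cube at (6.5, 1) partially overlaps it — only the 11.02 mm² overlap (of its 258.75 mm²) is removed, clipping the outline; the r=9 cylinder at (4, -1.5) partially overlaps it — only the 176.52 mm² overlap (of its 251.57 mm²) is removed, clipping the outline — area = 92.76 mm². Checking containment: the cross-section at z = 8.4 is a subset of the cross-section at z = 6.48.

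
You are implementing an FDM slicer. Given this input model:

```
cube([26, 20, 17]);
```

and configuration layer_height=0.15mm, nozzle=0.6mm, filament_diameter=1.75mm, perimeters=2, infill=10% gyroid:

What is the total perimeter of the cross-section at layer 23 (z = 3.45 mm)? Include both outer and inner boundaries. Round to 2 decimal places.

At z = 3.45 mm: the cube is present — its section is the full 26×20 rectangle (perimeter 92.00 mm). Overall, the cross-section is a single solid region. Total boundary length (outer) = 92.00 mm.

92.00 mm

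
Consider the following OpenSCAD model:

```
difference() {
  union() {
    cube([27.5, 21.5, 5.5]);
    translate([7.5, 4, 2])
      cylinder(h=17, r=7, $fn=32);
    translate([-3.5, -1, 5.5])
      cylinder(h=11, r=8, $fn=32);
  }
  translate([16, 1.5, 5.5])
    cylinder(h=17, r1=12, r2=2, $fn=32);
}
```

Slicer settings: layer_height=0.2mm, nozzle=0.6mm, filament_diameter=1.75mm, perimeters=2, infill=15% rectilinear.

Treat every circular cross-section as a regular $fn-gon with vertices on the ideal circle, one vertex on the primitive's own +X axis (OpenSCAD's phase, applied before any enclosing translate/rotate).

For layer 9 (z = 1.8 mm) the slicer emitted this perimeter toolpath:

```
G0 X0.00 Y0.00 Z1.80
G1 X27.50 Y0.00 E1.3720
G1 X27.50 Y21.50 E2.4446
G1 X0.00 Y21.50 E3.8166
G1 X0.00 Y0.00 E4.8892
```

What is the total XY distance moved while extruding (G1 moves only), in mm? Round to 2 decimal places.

98.00 mm

Sum the Euclidean lengths of each G1 segment: total = 98.00 mm.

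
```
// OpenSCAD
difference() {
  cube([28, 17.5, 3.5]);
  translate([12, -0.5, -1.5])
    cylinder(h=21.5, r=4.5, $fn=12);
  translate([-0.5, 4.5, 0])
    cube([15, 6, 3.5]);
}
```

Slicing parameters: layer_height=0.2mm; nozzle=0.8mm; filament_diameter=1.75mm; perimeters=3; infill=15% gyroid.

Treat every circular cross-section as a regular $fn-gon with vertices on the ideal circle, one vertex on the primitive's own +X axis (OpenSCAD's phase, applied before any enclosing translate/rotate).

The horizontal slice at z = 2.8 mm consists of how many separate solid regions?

1

At z = 2.8 mm: the cube is present — its section is the full 28×17.5 rectangle; the r=4.5 cylinder at (12, -0.5) contributes a regular 12-gon of circumradius 4.5; the cube at (-0.5, 4.5) is present — its section is the full 15×6 rectangle; After the difference (first − rest): starting from the 28×17.5 cube, the r=4.5 cylinder at (12, -0.5) partially overlaps it — only the 25.94 mm² overlap (of its 60.75 mm²) is removed, clipping the outline; the 15×6 cube at (-0.5, 4.5) partially overlaps it — only the 87.00 mm² overlap (of its 90.00 mm²) is removed, clipping the outline — 1 connected region. The result has 1 disconnected region.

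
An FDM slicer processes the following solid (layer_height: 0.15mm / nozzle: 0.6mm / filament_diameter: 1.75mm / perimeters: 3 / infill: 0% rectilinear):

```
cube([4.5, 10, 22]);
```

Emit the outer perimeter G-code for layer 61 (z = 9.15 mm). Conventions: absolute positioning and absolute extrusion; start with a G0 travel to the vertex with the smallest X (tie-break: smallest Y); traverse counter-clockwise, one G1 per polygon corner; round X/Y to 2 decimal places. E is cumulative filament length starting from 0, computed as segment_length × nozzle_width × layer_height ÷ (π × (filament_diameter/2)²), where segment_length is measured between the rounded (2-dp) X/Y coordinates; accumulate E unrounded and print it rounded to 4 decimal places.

G0 X0.00 Y0.00 Z9.15
G1 X4.50 Y0.00 E0.1684
G1 X4.50 Y10.00 E0.5426
G1 X0.00 Y10.00 E0.7109
G1 X0.00 Y0.00 E1.0851

At z = 9.15 mm: the cube is present — its section is the full 4.5×10 rectangle. The outline is a single polygon with 4 vertices. Extrusion per mm of travel: 0.6 × 0.15 / (π × 0.875²) = 0.037418. Accumulating E over each segment gives final E = 1.0851.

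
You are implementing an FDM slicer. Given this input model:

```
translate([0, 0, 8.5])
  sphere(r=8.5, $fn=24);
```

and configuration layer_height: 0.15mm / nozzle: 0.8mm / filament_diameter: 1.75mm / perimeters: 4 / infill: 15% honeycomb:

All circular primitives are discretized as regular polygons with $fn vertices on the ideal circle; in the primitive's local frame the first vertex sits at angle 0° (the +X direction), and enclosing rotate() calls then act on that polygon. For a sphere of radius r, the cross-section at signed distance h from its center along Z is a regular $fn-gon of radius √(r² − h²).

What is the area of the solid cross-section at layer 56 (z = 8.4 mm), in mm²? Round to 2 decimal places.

224.37 mm²

At z = 8.4 mm: the r=8.5 sphere contributes a regular 24-gon of circumradius √(8.5²−0.1²) = 8.499 (area = (24/2)·8.499²·sin(360°/24) = 224.37 mm²). Overall, the cross-section is a single solid region. Net area = 224.37 mm².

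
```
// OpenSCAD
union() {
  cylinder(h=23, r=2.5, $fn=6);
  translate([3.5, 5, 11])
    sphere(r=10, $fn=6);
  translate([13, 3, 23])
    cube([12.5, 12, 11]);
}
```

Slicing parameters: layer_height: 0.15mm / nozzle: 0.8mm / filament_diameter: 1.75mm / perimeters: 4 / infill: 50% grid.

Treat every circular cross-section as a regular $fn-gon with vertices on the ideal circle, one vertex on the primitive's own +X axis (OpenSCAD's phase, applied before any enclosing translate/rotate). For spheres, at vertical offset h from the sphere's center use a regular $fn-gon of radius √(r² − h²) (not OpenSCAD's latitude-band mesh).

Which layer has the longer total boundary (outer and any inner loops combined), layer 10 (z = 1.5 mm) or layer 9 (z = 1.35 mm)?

layer 10 (z = 1.5 mm)

Layer 10 (z = 1.5): the r=2.5 cylinder gives a regular 6-gon of circumradius 2.5 (constant along its height) (perimeter = 2·6·2.500·sin(180°/6) = 15.00 mm); the sphere at (3.5, 5): section is a regular 6-gon, circumradius = √(r²−h²) = √(10²−9.5²) = 3.122 (perimeter = 2·6·3.122·sin(180°/6) = 18.73 mm); the cube at (13, 3) is not intersected at this z (z outside [23, 34]); Taking the union: the 2 present regions are separate (no shared area or edge), so areas and boundary lengths simply add and each stays a separate island — boundary = 33.73 mm. So its perimeter = 33.73 mm. Layer 9 (z = 1.35): the r=2.5 cylinder contributes a regular 6-gon of circumradius 2.5 (perimeter = 2·6·2.500·sin(180°/6) = 15.00 mm); the r=10 sphere at (3.5, 5) contributes a regular 6-gon of circumradius √(10²−9.65²) = 2.622 (perimeter = 2·6·2.622·sin(180°/6) = 15.73 mm); the cube at (13, 3) is not intersected at this z (z outside [23, 34]); Merging all regions: the 2 present regions are separate (no shared area or edge), so areas and boundary lengths simply add and each stays a separate island — boundary = 30.73 mm. So its perimeter = 30.73 mm. Layer 10 is larger (33.73 vs 30.73 mm).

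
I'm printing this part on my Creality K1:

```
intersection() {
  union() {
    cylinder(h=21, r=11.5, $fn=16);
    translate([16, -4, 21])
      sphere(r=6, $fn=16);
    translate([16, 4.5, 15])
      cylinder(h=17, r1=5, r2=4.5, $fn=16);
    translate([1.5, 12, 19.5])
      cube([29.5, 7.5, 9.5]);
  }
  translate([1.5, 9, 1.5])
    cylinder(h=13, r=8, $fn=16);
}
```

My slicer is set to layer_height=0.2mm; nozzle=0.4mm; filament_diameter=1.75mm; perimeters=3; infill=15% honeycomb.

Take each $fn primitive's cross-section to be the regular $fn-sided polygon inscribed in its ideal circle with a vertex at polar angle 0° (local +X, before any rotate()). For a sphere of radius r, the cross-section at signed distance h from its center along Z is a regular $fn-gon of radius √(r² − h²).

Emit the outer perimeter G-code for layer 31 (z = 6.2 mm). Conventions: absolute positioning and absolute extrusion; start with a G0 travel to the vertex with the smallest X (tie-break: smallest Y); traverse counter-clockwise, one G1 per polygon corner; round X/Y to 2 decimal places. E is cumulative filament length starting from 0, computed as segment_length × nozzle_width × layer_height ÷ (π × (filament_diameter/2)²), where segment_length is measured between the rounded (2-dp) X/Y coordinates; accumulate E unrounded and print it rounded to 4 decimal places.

G0 X-6.50 Y9.00 Z6.20
G1 X-5.89 Y5.94 E0.1038
G1 X-4.16 Y3.34 E0.2076
G1 X-1.56 Y1.61 E0.3115
G1 X1.50 Y1.00 E0.4153
G1 X4.56 Y1.61 E0.5191
G1 X7.16 Y3.34 E0.6229
G1 X8.89 Y5.94 E0.7268
G1 X9.05 Y6.75 E0.7543
G1 X8.13 Y8.13 E0.8094
G1 X4.40 Y10.62 E0.9586
G1 X0.00 Y11.50 E1.1078
G1 X-4.40 Y10.62 E1.2571
G1 X-6.45 Y9.26 E1.3389
G1 X-6.50 Y9.00 E1.3477

At z = 6.2 mm: the r=11.5 cylinder contributes a regular 16-gon of circumradius 11.5; the sphere at (16, -4) is not intersected at this z (|z−center|=14.800 > r=6); the cone at (16, 4.5) is not intersected at this z (z outside [15, 32]); the cube at (1.5, 12) is not intersected at this z (z outside [19.5, 29]); Merging all regions: only the r=11.5 cylinder is present, so the union is just that shape — 1 connected region; the r=8 cylinder at (1.5, 9) contributes a regular 16-gon of circumradius 8; After intersecting: the r=8 cylinder at (1.5, 9) partially overlaps the result so far; clipping to the common part keeps 117.52 mm² — 1 connected region. The outline is a single polygon with 14 vertices. Extrusion per mm of travel: 0.4 × 0.2 / (π × 0.875²) = 0.033260. Accumulating E over each segment gives final E = 1.3477.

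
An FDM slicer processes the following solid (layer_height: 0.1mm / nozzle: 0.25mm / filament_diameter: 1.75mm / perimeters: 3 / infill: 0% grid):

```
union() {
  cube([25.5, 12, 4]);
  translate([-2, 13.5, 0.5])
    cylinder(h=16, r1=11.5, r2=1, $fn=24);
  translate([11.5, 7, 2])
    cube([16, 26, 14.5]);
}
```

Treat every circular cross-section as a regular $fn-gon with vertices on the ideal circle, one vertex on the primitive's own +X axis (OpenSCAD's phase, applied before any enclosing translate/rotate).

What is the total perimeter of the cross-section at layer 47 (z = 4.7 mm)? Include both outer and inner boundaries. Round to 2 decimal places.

138.78 mm

At z = 4.7 mm: the cube does not reach this height (z outside [0, 4]); the cone at (-2, 13.5): at t=0.263 of its height the radius interpolates to r₁+(r₂−r₁)t = 8.744, giving a regular 24-gon of that circumradius (perimeter = 2·24·8.744·sin(180°/24) = 54.78 mm); the cube at (11.5, 7) is present — its section is the full 16×26 rectangle (perimeter 84.00 mm); Combining (union): the 2 present regions are separate (no shared area or edge), so areas and boundary lengths simply add and each stays a separate island — boundary = 138.78 mm. Overall, the cross-section has 2 separate islands. Total boundary length (outer) = 138.78 mm.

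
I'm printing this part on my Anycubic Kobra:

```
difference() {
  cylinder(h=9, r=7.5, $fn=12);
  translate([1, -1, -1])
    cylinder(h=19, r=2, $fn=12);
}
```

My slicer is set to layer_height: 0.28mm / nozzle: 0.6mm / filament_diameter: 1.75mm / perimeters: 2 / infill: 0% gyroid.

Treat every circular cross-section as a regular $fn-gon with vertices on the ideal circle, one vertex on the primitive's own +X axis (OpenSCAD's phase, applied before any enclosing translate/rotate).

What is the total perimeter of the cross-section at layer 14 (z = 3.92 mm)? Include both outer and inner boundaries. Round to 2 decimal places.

At z = 3.92 mm: the r=7.5 cylinder contributes a regular 12-gon of circumradius 7.5 (perimeter = 2·12·7.500·sin(180°/12) = 46.59 mm); the cylinder at (1, -1): section is a regular 12-gon, circumradius r=2 (perimeter = 2·12·2.000·sin(180°/12) = 12.42 mm); After the difference (first − rest): starting from the r=7.5 cylinder, the r=2 cylinder at (1, -1) lies wholly inside it (removes its full 12.00 mm² and its 12.42 mm outline becomes a hole wall) — boundary (outer + 1 inner loop) = 59.01 mm. Overall, the cross-section is one region with 1 hole. Total boundary length (outer + inner) = 59.01 mm.

59.01 mm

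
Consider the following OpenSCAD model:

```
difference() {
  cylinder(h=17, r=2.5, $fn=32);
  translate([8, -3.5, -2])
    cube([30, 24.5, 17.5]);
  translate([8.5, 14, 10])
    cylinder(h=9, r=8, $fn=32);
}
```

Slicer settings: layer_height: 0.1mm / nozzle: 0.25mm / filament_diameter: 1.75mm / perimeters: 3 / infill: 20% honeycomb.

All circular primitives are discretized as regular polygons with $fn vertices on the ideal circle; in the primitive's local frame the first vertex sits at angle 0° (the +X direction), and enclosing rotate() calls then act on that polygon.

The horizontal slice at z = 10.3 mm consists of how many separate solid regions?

1

At z = 10.3 mm: the r=2.5 cylinder gives a regular 32-gon of circumradius 2.5 (constant along its height); the cube at (8, -3.5) is present — its section is the full 30×24.5 rectangle; the r=8 cylinder at (8.5, 14) gives a regular 32-gon of circumradius 8 (constant along its height); Taking the first minus the rest: starting from the r=2.5 cylinder, the 30×24.5 cube at (8, -3.5) misses the remaining region (no effect); the r=8 cylinder at (8.5, 14) misses the remaining region (no effect) — 1 connected region. The result has 1 disconnected region.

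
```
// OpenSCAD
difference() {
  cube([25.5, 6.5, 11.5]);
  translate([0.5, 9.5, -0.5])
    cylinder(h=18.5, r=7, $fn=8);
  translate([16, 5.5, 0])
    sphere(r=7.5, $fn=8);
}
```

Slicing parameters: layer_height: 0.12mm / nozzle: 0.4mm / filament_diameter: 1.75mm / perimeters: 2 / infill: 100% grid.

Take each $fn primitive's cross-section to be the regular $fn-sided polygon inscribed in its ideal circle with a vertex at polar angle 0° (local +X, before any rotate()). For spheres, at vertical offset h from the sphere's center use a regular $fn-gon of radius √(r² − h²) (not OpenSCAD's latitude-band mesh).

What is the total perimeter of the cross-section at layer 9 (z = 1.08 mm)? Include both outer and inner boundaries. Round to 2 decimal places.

53.51 mm

At z = 1.08 mm: the 25.5×6.5 cube contributes its full rectangle (perimeter 64.00 mm); the r=7 cylinder at (0.5, 9.5) gives a regular 8-gon of circumradius 7 (constant along its height) (perimeter = 2·8·7.000·sin(180°/8) = 42.86 mm); the r=7.5 sphere at (16, 5.5) slices to a regular 8-gon of circumradius 7.422 (√(r²−h²) with h=1.08 from center) (perimeter = 2·8·7.422·sin(180°/8) = 45.44 mm); Taking the first minus the rest: starting from the 25.5×6.5 cube, the r=7 cylinder at (0.5, 9.5) partially overlaps it — only the 17.46 mm² overlap (of its 138.59 mm²) is removed, clipping the outline; the r=7.5 sphere at (16, 5.5) partially overlaps it — only the 83.41 mm² overlap (of its 155.80 mm²) is removed, clipping the outline — boundary = 53.51 mm. Overall, the cross-section has 2 separate islands. Total boundary length (outer) = 53.51 mm.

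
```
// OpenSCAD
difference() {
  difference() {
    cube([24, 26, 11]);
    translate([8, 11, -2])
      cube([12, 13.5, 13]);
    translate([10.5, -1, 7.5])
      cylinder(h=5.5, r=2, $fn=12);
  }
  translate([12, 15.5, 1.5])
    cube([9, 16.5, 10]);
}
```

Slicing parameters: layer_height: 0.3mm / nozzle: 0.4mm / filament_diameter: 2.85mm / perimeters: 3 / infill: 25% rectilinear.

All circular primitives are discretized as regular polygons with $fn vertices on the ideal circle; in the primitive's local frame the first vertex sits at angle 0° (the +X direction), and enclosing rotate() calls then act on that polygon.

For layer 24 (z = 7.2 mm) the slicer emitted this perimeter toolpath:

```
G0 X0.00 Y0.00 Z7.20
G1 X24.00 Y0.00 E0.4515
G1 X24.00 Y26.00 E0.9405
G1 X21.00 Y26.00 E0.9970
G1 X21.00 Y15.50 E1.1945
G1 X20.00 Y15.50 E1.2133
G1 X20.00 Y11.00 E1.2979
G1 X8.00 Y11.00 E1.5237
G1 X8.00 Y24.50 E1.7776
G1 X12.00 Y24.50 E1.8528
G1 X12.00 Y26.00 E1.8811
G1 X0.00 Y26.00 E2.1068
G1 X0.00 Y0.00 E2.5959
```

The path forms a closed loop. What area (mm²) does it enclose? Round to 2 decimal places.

439.50 mm²

Apply the shoelace formula to the sequence of (X, Y) vertices; enclosed area = 439.50 mm².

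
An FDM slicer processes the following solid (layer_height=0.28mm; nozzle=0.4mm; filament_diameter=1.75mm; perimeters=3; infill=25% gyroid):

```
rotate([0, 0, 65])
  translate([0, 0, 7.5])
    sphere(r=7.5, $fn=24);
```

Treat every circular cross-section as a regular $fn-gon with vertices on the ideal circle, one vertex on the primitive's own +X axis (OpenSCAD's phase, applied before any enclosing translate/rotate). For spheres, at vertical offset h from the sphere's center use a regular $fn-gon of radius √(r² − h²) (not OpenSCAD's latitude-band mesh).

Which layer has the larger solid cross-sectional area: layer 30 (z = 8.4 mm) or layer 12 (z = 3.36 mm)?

layer 30 (z = 8.4 mm)

Layer 30 (z = 8.4): the sphere: section is a regular 24-gon, circumradius = √(r²−h²) = √(7.5²−0.9²) = 7.446 (area = (24/2)·7.446²·sin(360°/24) = 172.19 mm²); (whole slice rotated 65° about Z — lengths, areas and connectivity unchanged). So its area = 172.19 mm². Layer 12 (z = 3.36): the r=7.5 sphere slices to a regular 24-gon of circumradius 6.254 (√(r²−h²) with h=4.14 from center) (area = (24/2)·6.254²·sin(360°/24) = 121.47 mm²); (whole slice rotated 65° about Z — lengths, areas and connectivity unchanged). So its area = 121.47 mm². Layer 30 is larger (172.19 vs 121.47 mm²).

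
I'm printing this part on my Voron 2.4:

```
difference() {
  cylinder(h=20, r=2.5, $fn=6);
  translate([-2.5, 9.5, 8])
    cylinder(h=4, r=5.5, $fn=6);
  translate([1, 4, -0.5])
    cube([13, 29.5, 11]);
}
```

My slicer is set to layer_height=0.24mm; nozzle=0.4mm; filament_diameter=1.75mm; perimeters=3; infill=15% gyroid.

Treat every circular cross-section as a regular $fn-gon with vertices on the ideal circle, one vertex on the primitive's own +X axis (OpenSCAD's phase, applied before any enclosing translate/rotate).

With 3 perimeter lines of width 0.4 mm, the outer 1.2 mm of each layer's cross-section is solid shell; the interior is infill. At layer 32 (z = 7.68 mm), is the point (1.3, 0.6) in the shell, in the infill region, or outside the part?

shell

At z = 7.68 mm: the r=2.5 cylinder gives a regular 6-gon of circumradius 2.5 (constant along its height); the cylinder at (-2.5, 9.5) is not intersected at this z (z outside [8, 12]); the 13×29.5 cube at (1, 4) contributes its full rectangle; After the difference (first − rest): starting from the r=2.5 cylinder, the 13×29.5 cube at (1, 4) misses the remaining region (no effect) — 1 connected region. Overall, the cross-section is a single solid region. The nearest boundary edge runs (1.25, 2.17)→(2.50, 0.00); distance from the point to it = 0.74 mm. The point is inside the cross-section, 0.74 mm from the nearest boundary — within the 1.2 mm shell band (3 × 0.4).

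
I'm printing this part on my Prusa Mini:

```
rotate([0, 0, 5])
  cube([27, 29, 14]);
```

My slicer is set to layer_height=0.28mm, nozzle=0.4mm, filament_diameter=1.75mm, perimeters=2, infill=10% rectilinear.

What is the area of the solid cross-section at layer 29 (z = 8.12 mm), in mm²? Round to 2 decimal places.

At z = 8.12 mm: the cube (footprint 27×29) is included at this height (area 783.00 mm²); (rotated 5° about Z; rotation is an isometry so areas/perimeters/island counts are preserved). Overall, the cross-section is a single solid region. Net area = 783.00 mm².

783.00 mm²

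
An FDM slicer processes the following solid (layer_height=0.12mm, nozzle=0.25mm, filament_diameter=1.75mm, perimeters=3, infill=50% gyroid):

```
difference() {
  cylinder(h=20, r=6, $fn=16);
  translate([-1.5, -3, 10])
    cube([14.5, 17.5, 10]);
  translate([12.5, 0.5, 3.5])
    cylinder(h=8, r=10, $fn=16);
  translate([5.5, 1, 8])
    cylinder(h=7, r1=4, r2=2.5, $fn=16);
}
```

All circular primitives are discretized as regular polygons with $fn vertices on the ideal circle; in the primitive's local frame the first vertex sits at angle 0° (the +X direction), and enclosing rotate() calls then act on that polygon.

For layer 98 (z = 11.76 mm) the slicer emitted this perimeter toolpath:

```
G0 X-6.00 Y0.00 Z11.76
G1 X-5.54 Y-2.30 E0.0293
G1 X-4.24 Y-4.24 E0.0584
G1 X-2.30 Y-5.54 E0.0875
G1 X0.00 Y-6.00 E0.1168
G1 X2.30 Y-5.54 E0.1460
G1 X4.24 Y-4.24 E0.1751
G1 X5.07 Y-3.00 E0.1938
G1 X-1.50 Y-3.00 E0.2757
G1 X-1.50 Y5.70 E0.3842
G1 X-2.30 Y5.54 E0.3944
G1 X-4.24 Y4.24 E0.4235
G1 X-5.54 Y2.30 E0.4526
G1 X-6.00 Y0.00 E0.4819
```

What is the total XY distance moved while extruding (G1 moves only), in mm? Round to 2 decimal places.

38.64 mm

Sum the Euclidean lengths of each G1 segment: total = 38.64 mm.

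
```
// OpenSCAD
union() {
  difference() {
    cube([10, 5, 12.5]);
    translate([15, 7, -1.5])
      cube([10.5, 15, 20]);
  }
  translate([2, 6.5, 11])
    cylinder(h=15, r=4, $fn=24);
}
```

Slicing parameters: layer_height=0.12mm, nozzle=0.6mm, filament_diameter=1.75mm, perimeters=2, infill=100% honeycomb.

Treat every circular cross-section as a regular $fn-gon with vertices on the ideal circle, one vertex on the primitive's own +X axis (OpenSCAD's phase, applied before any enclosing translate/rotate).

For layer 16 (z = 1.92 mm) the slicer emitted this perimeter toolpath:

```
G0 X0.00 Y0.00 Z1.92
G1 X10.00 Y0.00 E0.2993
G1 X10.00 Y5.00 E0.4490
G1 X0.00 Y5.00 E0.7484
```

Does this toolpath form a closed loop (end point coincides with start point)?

Start point (G0): (0.00, 0.00). End point (last G1): the path does not return to the start — open.

no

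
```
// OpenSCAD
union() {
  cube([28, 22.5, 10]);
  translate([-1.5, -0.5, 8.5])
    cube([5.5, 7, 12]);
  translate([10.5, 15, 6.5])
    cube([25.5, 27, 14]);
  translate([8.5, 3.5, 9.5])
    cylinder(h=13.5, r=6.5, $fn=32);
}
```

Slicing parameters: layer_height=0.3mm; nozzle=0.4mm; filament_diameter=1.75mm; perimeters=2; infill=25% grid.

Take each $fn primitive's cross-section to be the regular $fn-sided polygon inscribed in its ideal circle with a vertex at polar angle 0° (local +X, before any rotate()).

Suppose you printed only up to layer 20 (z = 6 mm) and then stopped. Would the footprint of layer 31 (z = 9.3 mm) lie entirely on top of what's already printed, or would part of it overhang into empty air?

part overhangs

Compare the two slices. At z = 6: the cube (footprint 28×22.5) is included at this height (area 630.00 mm²); the cube at (-1.5, -0.5) does not reach this height (z outside [8.5, 20.5]); the cube at (10.5, 15) is not intersected at this z (z outside [6.5, 20.5]); the cylinder at (8.5, 3.5) is not intersected at this z (z outside [9.5, 23]); Merging all regions: only the 28×22.5 cube is present, so the union is just that shape — area = 630.00 mm². At z = 9.3: the cube (footprint 28×22.5) is included at this height (area 630.00 mm²); the 5.5×7 cube at (-1.5, -0.5) contributes its full rectangle (area 38.50 mm²); the cube at (10.5, 15) (footprint 25.5×27) is included at this height (area 688.50 mm²); the cylinder at (8.5, 3.5) does not reach this height (z outside [9.5, 23]); Combining (union): the regions partially overlap — summed areas 1357.00 mm² minus the doubly-counted overlap 157.25 mm² gives 1199.75 mm² — area = 1199.75 mm². Checking containment: at z = 9.3 the cross-section extends beyond the z = 6 cross-section by about 569.75 mm².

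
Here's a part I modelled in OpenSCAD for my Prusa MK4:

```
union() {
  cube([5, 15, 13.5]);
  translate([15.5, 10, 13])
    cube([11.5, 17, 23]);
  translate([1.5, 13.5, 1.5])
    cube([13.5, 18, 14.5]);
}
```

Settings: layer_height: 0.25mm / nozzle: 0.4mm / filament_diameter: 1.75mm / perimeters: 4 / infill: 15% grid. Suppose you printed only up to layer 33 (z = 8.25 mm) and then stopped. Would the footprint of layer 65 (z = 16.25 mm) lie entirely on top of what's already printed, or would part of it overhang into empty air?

Compare the two slices. At z = 8.25: the cube (footprint 5×15) is included at this height (area 75.00 mm²); the cube at (15.5, 10) is not intersected at this z (z outside [13, 36]); the 13.5×18 cube at (1.5, 13.5) contributes its full rectangle (area 243.00 mm²); Combining (union): the regions partially overlap — summed areas 318.00 mm² minus the doubly-counted overlap 5.25 mm² gives 312.75 mm² — area = 312.75 mm². At z = 16.25: the cube does not reach this height (z outside [0, 13.5]); the cube at (15.5, 10) (footprint 11.5×17) is included at this height (area 195.50 mm²); the cube at (1.5, 13.5) is not intersected at this z (z outside [1.5, 16]); Taking the union: only the 11.5×17 cube at (15.5, 10) is present, so the union is just that shape — area = 195.50 mm². Checking containment: at z = 16.25 the cross-section extends beyond the z = 8.25 cross-section by about 195.50 mm².

part overhangs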